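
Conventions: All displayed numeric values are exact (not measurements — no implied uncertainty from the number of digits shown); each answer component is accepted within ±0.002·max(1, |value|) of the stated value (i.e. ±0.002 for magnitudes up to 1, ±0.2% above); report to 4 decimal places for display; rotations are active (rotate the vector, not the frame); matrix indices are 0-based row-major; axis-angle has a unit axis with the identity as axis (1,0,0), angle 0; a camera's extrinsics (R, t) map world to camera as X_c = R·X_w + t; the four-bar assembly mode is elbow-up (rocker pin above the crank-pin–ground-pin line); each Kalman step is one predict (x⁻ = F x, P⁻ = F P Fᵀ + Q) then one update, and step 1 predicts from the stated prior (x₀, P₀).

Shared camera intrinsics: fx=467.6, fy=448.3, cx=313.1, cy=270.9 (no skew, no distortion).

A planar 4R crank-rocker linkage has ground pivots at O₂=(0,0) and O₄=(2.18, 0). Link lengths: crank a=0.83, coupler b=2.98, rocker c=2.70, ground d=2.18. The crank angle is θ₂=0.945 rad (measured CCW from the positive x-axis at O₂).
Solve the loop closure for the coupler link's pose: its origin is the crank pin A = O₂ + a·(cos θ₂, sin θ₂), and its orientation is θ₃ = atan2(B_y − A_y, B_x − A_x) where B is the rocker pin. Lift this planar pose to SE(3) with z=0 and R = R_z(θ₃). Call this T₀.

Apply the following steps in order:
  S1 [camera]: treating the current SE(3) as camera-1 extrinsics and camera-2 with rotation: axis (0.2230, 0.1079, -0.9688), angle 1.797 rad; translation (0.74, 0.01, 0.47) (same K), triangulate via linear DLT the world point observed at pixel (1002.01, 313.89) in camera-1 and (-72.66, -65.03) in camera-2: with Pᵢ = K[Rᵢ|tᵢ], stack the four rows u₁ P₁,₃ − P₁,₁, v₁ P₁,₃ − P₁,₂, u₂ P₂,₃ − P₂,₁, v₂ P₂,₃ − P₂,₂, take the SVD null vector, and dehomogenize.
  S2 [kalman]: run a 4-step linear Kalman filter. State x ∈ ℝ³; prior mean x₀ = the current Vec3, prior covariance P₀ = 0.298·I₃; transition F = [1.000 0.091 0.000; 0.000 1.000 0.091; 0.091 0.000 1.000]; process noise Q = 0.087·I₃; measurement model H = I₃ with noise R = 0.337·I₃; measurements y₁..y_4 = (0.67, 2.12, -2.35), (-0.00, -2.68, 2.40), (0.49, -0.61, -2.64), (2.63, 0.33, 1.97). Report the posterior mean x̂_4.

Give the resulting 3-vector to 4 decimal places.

result = (1.2891, -0.2932, 0.5197)

source (fourbar_fk): coupler pose = R=[0.7495 -0.6620 0.0000; 0.6620 0.7495 0.0000; 0.0000 0.0000 1.0000], t=(0.4862, 0.6727, 0.0000)
after S1 (triangulate): (0.9180, -1.5191, 1.4796)
after S2 (kf_track): (1.2891, -0.2932, 0.5197)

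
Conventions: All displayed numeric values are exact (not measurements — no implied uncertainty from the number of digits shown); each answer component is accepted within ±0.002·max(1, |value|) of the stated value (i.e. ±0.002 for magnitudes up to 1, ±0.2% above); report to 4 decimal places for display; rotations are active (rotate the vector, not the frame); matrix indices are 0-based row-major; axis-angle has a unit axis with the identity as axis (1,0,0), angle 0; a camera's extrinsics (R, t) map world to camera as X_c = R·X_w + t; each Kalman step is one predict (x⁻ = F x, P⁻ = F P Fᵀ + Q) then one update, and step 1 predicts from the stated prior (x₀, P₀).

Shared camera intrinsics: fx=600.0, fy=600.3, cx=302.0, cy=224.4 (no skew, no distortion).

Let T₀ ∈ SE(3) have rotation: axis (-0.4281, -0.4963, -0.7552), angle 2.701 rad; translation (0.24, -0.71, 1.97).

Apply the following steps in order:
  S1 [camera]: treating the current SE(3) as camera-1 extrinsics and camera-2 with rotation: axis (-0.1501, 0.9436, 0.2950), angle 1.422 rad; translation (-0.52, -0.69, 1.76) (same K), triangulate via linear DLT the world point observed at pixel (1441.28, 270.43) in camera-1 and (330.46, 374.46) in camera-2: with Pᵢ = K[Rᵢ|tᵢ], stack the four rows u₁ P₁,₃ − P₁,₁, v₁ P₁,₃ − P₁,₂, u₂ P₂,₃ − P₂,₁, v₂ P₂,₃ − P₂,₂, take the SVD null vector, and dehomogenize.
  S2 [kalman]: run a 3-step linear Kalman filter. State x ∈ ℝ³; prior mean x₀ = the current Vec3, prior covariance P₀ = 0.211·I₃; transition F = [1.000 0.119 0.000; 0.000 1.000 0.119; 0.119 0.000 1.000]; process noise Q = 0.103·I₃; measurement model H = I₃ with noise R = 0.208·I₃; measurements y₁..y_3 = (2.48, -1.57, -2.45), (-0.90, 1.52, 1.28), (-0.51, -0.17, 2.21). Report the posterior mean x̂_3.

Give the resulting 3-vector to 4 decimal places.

result = (-0.2341, 0.2683, 1.2475)

after S1 (triangulate): (-1.7880, 1.4449, 1.7936)
after S2 (kf_track): (-0.2341, 0.2683, 1.2475)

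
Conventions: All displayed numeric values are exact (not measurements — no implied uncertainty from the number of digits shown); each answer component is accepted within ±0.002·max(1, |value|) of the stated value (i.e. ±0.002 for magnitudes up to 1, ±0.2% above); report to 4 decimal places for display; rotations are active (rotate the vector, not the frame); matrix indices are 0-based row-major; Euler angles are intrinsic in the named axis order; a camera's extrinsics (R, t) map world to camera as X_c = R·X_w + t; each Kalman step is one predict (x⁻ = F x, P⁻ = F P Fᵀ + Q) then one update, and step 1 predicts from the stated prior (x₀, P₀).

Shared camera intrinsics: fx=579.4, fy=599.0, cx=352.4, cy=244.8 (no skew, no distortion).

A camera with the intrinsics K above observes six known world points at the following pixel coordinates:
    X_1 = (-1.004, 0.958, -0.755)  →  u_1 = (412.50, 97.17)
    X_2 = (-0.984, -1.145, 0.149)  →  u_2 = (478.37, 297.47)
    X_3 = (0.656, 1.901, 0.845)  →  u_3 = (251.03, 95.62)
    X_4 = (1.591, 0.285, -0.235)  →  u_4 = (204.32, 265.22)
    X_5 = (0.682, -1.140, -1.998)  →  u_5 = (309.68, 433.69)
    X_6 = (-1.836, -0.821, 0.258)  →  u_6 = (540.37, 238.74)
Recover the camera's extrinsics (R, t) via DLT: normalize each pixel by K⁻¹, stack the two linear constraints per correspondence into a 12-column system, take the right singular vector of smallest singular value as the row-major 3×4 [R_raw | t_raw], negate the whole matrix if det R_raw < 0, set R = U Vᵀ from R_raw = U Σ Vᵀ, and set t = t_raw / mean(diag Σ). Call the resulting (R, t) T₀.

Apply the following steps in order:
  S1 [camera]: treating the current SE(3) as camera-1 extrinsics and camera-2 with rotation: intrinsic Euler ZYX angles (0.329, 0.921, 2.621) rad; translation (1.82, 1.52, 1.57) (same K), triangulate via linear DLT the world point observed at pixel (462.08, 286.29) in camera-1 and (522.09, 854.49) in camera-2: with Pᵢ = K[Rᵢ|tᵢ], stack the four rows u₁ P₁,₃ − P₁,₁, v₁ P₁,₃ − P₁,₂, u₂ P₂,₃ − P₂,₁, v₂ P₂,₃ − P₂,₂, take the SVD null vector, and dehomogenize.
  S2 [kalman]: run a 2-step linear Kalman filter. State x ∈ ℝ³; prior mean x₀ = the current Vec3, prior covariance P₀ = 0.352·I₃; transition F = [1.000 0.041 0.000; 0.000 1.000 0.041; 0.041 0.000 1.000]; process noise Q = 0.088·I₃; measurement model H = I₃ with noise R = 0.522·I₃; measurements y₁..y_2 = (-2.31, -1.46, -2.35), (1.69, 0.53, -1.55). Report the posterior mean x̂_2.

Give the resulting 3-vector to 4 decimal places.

result = (-0.3352, -0.5508, -1.1732)

source (pnp_recover): camera pose = R=[-0.9256 -0.3715 0.0727; 0.3634 -0.9258 -0.1042; 0.1060 -0.0700 0.9919], t=(0.0300, -0.1300, 6.2099)
after S1 (triangulate): (-0.8680, -0.9968, 0.2820)
after S2 (kf_track): (-0.3352, -0.5508, -1.1732)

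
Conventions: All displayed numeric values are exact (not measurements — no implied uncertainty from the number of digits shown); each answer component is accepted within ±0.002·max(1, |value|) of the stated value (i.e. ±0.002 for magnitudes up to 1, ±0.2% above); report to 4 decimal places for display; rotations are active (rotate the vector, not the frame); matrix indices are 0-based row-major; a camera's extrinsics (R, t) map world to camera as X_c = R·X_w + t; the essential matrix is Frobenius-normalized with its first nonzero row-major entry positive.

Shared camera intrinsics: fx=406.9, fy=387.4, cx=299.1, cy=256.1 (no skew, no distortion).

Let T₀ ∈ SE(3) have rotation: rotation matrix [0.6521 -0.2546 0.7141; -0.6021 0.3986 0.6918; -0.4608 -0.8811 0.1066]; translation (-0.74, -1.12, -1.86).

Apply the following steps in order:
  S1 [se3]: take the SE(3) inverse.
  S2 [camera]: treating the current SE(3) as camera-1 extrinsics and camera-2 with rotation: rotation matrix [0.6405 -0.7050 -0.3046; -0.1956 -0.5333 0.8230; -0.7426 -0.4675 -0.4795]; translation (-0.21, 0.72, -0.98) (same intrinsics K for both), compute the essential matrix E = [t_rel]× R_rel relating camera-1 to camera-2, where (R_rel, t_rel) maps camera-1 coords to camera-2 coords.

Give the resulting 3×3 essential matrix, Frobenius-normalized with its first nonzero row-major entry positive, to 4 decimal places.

matrix = [0.1075 0.5004 0.2822; 0.5656 -0.2716 0.3234; -0.0339 -0.3604 -0.1700]

after S1 (invert_se3): R=[0.6521 -0.6021 -0.4608; -0.2546 0.3986 -0.8811; 0.7141 0.6918 0.1066], t=(-1.0489, -1.3808, 1.5016)
after S2 (essential): [0.1075 0.5004 0.2822; 0.5656 -0.2716 0.3234; -0.0339 -0.3604 -0.1700]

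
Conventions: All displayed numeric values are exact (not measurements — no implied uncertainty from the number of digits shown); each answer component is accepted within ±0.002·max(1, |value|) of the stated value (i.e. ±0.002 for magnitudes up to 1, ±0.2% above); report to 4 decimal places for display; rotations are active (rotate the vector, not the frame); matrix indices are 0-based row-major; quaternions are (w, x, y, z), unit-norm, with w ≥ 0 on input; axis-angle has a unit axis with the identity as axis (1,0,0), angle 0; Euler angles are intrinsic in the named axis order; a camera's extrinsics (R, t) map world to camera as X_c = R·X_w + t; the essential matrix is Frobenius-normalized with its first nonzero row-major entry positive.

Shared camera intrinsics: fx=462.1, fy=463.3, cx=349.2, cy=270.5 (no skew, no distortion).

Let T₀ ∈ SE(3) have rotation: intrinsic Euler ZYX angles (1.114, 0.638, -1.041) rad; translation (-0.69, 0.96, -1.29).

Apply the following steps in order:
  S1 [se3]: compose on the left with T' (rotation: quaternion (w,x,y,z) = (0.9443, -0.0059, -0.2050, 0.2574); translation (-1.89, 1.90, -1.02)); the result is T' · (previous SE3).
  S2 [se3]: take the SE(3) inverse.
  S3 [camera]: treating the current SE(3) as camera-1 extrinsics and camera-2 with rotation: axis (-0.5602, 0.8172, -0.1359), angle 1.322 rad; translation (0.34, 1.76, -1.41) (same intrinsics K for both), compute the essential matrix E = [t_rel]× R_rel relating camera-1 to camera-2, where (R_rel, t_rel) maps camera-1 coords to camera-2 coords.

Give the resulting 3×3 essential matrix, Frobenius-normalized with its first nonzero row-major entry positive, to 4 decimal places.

after S1 (compose_se3): R=[0.1613 -0.1472 -0.9759; 0.8547 -0.4736 0.2127; -0.4935 -0.8683 0.0494], t=(-2.3916, 2.5174, -2.5785)
after S2 (invert_se3): R=[0.1613 0.8547 -0.4935; -0.1472 -0.4736 -0.8683; -0.9759 0.2127 0.0494], t=(-3.0384, -1.3987, -2.7419)
after S3 (essential): [0.2853 0.0857 -0.4427; 0.2326 -0.2593 -0.3949; -0.0908 -0.6511 0.0764]

matrix = [0.2853 0.0857 -0.4427; 0.2326 -0.2593 -0.3949; -0.0908 -0.6511 0.0764]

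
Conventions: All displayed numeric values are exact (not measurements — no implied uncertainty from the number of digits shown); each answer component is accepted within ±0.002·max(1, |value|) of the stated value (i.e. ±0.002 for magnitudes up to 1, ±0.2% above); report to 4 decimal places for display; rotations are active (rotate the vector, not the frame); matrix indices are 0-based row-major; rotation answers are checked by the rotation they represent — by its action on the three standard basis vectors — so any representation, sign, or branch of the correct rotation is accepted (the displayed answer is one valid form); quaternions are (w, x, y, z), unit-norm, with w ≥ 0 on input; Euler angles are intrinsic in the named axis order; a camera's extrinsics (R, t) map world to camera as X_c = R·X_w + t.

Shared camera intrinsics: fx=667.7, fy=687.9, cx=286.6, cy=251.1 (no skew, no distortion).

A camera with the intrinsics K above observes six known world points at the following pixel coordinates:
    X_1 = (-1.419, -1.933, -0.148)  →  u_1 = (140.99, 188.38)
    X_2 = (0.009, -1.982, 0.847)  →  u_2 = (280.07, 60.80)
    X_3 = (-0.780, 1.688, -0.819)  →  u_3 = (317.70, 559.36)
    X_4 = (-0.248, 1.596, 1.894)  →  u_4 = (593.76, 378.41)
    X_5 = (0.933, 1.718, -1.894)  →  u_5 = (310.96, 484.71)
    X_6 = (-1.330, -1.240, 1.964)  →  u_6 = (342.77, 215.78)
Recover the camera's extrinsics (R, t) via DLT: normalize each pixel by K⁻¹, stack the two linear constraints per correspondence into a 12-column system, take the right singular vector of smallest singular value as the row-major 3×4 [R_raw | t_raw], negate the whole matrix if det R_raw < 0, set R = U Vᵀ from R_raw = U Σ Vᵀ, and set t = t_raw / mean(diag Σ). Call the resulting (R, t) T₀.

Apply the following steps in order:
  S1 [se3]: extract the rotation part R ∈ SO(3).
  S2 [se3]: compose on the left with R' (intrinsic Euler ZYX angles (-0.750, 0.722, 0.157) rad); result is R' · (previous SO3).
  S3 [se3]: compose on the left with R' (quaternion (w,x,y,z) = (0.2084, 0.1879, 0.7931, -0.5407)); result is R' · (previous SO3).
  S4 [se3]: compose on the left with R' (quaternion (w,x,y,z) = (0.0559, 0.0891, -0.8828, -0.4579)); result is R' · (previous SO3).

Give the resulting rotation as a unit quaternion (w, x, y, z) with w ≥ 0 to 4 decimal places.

source (pnp_recover): camera pose = R=[0.4103 0.4994 0.7630; -0.6740 0.7297 -0.1151; -0.6143 -0.4670 0.6360], t=(0.2800, -0.1400, 4.6499)
after S1 (rot_of_se3): [0.4103 0.4994 0.7630; -0.6740 0.7297 -0.1151; -0.6143 -0.4670 0.6360]
after S2 (compose_so3): [-0.5073 0.6474 0.5688; -0.3059 0.4817 -0.8212; -0.8057 -0.5906 -0.0464]
after S3 (compose_so3): [0.1647 -0.3686 -0.9149; 0.6117 0.7658 -0.1984; 0.7738 -0.5269 0.3516]
after S4 (compose_so3): [-0.3655 0.3741 0.8523; 0.9289 0.0887 0.3594; 0.0589 0.9231 -0.3800]

rotation (quat) = (0.2929, 0.4811, 0.6771, 0.4735)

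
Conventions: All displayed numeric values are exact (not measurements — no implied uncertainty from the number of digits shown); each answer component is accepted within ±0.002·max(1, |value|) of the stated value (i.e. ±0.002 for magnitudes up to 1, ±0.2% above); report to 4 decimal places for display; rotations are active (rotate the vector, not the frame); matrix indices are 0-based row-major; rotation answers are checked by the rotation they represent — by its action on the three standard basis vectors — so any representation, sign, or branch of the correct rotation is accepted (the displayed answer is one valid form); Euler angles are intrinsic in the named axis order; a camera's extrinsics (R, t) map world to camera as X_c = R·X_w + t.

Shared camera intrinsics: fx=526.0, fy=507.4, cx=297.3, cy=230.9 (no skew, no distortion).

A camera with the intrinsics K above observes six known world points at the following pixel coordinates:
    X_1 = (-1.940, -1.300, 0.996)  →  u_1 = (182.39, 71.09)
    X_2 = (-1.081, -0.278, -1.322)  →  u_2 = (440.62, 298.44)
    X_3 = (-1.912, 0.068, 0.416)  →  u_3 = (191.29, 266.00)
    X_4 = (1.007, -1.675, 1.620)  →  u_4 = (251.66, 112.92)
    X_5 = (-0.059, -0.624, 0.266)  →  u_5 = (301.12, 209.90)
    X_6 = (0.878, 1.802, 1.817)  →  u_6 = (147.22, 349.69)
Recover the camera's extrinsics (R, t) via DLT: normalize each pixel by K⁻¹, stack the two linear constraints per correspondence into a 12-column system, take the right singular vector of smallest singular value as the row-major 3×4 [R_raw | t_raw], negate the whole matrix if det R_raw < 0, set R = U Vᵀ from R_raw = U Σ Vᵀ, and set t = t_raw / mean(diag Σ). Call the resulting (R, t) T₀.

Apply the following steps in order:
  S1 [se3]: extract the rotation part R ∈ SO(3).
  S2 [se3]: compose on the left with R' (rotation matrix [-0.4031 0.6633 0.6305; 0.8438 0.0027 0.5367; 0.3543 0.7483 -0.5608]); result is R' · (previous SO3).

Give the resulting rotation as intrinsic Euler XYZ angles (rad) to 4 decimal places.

rotation (euler_xyz) = (2.4029, 0.3091, -0.9467)

source (pnp_recover): camera pose = R=[0.2358 -0.3318 -0.9134; 0.0607 0.9431 -0.3270; 0.9699 0.0217 0.2425], t=(0.0900, 0.4500, 5.5400)
after S1 (rot_of_se3): [0.2358 -0.3318 -0.9134; 0.0607 0.9431 -0.3270; 0.9699 0.0217 0.2425]
after S2 (compose_so3): [0.5567 0.7730 0.3042; 0.7197 -0.2658 -0.6414; -0.4150 0.5760 -0.7043]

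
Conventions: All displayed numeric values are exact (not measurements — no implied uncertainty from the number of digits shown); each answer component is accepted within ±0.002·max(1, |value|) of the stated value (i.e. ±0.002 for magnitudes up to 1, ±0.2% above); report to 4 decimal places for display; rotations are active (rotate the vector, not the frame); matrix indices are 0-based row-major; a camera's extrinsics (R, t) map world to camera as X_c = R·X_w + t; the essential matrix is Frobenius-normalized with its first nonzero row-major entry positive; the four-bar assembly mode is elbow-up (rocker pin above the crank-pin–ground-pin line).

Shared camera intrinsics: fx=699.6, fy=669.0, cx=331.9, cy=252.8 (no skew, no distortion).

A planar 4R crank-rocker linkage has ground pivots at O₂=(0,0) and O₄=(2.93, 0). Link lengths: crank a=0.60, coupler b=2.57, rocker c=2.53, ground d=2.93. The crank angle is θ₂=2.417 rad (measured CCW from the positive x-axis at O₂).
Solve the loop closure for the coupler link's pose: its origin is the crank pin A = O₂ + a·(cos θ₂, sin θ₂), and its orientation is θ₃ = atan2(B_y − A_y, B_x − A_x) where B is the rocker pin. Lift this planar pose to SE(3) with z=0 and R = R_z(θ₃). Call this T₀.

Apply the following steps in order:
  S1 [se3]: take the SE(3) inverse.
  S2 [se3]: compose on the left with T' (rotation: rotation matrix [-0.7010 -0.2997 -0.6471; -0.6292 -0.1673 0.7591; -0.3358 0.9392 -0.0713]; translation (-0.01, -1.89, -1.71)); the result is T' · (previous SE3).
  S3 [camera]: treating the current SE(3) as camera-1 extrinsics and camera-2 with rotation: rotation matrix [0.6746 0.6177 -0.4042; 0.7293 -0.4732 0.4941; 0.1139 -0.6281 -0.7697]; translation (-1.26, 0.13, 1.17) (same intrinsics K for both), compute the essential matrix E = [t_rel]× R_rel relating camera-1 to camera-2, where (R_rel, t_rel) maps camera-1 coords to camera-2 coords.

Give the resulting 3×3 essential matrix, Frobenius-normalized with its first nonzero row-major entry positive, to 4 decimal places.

source (fourbar_fk): coupler pose = R=[0.7554 -0.6553 0.0000; 0.6553 0.7554 0.0000; 0.0000 0.0000 1.0000], t=(-0.4493, 0.3977, 0.0000)
after S1 (invert_se3): R=[0.7554 0.6553 0.0000; -0.6553 0.7554 0.0000; 0.0000 0.0000 1.0000], t=(0.0788, -0.5948, 0.0000)
after S2 (compose_se3): R=[-0.3331 -0.6858 -0.6471; -0.3656 -0.5386 0.7591; -0.8691 0.4895 -0.0713], t=(0.1131, -1.8401, -2.2951)
after S3 (essential): [0.2260 -0.0877 -0.0379; -0.6107 0.1450 0.2200; -0.0652 0.4535 -0.5361]

matrix = [0.2260 -0.0877 -0.0379; -0.6107 0.1450 0.2200; -0.0652 0.4535 -0.5361]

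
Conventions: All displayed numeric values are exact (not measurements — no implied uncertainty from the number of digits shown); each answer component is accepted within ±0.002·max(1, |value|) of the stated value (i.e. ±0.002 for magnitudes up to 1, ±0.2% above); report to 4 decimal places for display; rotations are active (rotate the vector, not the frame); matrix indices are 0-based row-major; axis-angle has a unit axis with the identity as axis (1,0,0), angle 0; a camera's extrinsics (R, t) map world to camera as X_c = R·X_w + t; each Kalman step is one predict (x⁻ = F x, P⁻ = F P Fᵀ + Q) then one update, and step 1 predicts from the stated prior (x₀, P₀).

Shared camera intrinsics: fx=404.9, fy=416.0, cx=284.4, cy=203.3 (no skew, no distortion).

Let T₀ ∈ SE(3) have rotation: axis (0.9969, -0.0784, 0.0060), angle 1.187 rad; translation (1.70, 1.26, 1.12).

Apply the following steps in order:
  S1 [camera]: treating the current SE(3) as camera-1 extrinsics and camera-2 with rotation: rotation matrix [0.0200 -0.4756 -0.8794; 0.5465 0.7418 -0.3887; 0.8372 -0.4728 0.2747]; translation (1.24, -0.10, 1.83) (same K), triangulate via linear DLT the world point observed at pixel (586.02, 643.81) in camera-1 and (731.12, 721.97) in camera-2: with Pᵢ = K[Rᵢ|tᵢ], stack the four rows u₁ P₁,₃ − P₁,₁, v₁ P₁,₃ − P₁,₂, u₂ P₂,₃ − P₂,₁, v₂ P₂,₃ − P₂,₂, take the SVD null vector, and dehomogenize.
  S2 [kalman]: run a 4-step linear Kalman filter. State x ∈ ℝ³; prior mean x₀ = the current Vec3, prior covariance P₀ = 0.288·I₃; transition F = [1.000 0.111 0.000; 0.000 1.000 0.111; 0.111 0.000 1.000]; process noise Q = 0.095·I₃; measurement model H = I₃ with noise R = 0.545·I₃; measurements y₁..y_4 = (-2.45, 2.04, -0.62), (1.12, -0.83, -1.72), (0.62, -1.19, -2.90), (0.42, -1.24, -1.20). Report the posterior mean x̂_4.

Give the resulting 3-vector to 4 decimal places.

after S1 (triangulate): (0.0066, 1.4580, -0.6070)
after S2 (kf_track): (0.1886, -0.5972, -1.5975)

result = (0.1886, -0.5972, -1.5975)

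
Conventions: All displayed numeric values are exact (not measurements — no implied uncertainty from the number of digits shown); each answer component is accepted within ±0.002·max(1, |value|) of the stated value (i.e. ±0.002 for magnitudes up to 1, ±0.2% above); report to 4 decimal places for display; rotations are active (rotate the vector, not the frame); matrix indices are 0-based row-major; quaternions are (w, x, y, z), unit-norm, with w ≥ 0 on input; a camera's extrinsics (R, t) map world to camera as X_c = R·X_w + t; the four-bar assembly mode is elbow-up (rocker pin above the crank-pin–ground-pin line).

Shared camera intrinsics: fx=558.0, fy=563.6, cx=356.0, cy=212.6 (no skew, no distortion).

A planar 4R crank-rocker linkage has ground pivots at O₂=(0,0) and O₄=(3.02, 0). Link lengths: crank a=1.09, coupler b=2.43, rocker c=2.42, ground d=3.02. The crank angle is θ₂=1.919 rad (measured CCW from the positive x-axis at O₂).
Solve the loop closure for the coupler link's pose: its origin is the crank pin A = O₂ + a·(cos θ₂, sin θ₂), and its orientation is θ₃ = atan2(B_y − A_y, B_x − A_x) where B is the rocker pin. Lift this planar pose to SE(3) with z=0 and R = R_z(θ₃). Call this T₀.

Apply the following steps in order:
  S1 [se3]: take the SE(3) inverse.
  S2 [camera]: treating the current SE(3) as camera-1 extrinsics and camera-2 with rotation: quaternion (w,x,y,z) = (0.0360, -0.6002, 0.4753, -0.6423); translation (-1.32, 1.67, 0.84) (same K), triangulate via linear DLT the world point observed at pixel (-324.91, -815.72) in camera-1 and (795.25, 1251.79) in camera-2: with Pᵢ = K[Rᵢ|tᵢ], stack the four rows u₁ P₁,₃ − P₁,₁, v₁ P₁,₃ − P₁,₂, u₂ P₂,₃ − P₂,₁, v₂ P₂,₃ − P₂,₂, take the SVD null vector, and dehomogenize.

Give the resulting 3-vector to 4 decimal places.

source (fourbar_fk): coupler pose = R=[0.8977 -0.4407 0.0000; 0.4407 0.8977 0.0000; 0.0000 0.0000 1.0000], t=(-0.3719, 1.0246, 0.0000)
after S1 (invert_se3): R=[0.8977 0.4407 0.0000; -0.4407 0.8977 0.0000; 0.0000 0.0000 1.0000], t=(-0.1177, -1.0836, 0.0000)
after S2 (triangulate): (-0.7741, -1.9786, 1.3804)

result = (-0.7741, -1.9786, 1.3804)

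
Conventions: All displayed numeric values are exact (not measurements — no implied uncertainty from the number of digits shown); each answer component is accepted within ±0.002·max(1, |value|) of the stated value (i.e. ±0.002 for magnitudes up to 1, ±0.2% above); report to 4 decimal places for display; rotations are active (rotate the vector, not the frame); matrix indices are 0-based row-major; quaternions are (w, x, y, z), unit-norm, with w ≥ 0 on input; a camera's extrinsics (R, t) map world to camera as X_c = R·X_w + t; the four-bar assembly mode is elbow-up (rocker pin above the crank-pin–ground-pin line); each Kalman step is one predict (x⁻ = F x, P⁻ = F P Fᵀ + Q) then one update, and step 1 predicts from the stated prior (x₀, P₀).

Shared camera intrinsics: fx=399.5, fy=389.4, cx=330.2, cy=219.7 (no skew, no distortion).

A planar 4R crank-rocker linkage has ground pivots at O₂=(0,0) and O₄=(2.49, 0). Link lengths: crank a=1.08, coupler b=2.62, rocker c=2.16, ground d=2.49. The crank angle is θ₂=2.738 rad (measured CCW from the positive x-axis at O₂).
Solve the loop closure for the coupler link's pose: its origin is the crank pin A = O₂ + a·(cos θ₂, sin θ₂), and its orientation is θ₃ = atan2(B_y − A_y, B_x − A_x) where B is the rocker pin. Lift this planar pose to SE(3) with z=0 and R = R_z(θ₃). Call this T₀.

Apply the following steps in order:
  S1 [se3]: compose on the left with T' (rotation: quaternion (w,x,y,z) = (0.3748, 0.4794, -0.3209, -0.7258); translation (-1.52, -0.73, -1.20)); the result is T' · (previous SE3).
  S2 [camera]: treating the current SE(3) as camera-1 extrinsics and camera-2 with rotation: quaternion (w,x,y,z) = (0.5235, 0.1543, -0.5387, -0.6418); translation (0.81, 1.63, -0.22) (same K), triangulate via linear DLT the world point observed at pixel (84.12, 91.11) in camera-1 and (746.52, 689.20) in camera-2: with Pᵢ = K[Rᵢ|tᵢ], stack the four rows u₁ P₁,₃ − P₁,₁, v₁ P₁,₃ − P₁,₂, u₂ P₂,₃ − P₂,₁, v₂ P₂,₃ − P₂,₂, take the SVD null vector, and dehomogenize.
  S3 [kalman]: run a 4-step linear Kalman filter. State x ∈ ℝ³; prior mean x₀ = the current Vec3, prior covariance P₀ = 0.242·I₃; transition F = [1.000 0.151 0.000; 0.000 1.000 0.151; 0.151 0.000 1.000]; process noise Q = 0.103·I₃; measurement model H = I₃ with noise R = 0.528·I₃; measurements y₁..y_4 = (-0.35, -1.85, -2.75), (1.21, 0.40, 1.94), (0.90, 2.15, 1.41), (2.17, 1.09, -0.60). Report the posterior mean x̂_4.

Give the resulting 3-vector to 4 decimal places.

result = (1.3767, 1.1160, 0.3586)

source (fourbar_fk): coupler pose = R=[0.8577 -0.5142 0.0000; 0.5142 0.8577 0.0000; 0.0000 0.0000 1.0000], t=(-0.9932, 0.4241, 0.0000)
after S1 (compose_se3): R=[-0.1010 0.3361 -0.9364; -0.9943 -0.0022 0.1065; 0.0338 0.9418 0.3344], t=(-1.1621, -0.1017, -0.3978)
after S2 (triangulate): (0.3161, 1.6684, 0.1318)
after S3 (kf_track): (1.3767, 1.1160, 0.3586)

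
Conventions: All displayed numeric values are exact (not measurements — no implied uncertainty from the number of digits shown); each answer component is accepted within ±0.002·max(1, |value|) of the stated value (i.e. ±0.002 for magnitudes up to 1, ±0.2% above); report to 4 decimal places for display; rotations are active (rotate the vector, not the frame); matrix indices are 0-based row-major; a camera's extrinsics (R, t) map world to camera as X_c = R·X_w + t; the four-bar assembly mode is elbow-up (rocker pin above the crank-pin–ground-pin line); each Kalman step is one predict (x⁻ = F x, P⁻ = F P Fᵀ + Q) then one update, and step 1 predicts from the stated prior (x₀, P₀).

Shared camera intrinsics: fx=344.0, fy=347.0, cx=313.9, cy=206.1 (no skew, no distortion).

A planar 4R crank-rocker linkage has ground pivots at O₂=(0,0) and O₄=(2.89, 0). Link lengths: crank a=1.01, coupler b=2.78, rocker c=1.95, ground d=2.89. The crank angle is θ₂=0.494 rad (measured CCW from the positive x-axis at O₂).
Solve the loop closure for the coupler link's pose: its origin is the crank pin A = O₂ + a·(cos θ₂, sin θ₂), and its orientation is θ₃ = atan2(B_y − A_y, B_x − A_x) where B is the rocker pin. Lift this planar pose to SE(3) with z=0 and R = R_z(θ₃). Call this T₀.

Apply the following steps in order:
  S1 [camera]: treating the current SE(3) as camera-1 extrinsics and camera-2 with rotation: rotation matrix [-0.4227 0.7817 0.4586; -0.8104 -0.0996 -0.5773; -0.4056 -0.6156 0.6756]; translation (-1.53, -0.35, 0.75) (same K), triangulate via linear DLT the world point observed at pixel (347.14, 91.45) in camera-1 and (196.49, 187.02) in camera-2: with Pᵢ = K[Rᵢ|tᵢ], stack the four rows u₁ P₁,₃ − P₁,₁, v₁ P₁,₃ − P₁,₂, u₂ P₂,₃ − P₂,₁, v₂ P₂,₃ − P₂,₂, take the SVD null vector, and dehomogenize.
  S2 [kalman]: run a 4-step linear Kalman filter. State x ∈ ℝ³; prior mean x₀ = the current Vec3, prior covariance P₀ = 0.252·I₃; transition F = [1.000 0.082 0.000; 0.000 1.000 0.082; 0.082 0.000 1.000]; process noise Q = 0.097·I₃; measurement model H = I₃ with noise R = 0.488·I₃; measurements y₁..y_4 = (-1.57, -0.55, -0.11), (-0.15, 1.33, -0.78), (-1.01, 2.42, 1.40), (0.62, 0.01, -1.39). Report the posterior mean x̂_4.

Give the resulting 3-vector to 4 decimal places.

result = (-0.3245, 0.7244, -0.1934)

source (fourbar_fk): coupler pose = R=[0.8568 -0.5156 0.0000; 0.5156 0.8568 0.0000; 0.0000 0.0000 1.0000], t=(0.8892, 0.4789, 0.0000)
after S1 (triangulate): (-1.1176, -0.3651, 1.2415)
after S2 (kf_track): (-0.3245, 0.7244, -0.1934)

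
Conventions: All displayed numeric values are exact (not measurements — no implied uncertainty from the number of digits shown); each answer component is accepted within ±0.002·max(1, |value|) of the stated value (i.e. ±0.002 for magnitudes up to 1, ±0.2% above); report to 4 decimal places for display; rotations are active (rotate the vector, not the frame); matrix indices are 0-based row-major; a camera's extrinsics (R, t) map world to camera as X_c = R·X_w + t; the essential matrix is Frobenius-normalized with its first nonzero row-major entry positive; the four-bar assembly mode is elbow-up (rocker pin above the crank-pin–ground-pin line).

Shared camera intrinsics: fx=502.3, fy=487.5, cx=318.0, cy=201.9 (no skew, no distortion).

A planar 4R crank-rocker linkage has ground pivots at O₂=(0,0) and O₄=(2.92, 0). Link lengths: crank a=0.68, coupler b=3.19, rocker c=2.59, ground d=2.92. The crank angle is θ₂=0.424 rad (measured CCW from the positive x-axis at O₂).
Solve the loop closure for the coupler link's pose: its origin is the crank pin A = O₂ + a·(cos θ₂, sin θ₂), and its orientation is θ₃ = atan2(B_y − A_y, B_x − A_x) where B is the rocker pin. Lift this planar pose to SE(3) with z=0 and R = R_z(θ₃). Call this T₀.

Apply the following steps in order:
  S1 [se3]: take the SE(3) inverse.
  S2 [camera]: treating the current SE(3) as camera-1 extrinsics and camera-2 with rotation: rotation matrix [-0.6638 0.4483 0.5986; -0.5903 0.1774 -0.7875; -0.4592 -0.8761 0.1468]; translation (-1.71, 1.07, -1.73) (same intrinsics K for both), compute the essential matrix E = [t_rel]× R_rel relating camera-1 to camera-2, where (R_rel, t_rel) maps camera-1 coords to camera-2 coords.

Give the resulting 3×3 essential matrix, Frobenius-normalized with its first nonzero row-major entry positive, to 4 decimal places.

source (fourbar_fk): coupler pose = R=[0.6902 -0.7236 0.0000; 0.7236 0.6902 0.0000; 0.0000 0.0000 1.0000], t=(0.6198, 0.2798, 0.0000)
after S1 (invert_se3): R=[0.6902 0.7236 0.0000; -0.7236 0.6902 -0.0000; 0.0000 0.0000 1.0000], t=(-0.6302, 0.2554, 0.0000)
after S2 (essential): [0.3065 -0.2359 0.3797; 0.3631 0.5298 0.2411; -0.1497 0.3850 -0.2550]

matrix = [0.3065 -0.2359 0.3797; 0.3631 0.5298 0.2411; -0.1497 0.3850 -0.2550]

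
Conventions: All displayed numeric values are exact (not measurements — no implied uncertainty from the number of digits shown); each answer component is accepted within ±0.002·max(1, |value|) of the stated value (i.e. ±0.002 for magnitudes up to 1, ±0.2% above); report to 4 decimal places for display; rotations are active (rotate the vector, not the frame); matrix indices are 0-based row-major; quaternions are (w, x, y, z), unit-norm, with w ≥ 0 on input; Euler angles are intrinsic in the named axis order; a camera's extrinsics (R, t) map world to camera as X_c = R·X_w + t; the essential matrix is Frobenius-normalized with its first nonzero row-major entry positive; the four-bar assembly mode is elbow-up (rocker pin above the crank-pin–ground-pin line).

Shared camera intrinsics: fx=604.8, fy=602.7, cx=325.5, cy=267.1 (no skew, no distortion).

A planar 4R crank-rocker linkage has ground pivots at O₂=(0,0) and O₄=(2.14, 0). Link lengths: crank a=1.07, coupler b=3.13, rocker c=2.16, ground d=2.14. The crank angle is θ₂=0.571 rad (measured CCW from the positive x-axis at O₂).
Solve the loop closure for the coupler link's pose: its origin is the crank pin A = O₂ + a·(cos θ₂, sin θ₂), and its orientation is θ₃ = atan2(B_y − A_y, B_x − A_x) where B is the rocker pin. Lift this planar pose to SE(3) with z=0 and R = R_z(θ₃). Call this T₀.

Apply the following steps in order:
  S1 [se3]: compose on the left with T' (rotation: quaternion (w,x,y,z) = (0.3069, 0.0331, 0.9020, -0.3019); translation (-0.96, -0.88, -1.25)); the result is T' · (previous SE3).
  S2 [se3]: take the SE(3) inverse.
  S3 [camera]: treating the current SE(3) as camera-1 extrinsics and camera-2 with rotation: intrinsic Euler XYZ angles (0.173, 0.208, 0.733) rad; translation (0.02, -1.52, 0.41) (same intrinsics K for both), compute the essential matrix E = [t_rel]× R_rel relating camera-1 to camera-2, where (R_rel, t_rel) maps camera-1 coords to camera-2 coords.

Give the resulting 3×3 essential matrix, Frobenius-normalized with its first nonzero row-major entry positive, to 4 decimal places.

source (fourbar_fk): coupler pose = R=[0.9844 -0.1760 0.0000; 0.1760 0.9844 0.0000; 0.0000 0.0000 1.0000], t=(0.9003, 0.5783, 0.0000)
after S1 (compose_se3): R=[-0.7537 0.3836 0.5336; 0.0199 0.8249 -0.5649; -0.6569 -0.4152 -0.6293], t=(-1.5470, -0.5214, -2.0696)
after S2 (invert_se3): R=[-0.7537 0.0199 -0.6569; 0.3836 0.8249 -0.4152; 0.5336 -0.5649 -0.6293], t=(-2.5152, 0.1643, -0.7715)
after S3 (essential): [0.1942 0.4355 0.4560; 0.0952 0.0736 -0.4206; -0.2874 -0.4259 0.3306]

matrix = [0.1942 0.4355 0.4560; 0.0952 0.0736 -0.4206; -0.2874 -0.4259 0.3306]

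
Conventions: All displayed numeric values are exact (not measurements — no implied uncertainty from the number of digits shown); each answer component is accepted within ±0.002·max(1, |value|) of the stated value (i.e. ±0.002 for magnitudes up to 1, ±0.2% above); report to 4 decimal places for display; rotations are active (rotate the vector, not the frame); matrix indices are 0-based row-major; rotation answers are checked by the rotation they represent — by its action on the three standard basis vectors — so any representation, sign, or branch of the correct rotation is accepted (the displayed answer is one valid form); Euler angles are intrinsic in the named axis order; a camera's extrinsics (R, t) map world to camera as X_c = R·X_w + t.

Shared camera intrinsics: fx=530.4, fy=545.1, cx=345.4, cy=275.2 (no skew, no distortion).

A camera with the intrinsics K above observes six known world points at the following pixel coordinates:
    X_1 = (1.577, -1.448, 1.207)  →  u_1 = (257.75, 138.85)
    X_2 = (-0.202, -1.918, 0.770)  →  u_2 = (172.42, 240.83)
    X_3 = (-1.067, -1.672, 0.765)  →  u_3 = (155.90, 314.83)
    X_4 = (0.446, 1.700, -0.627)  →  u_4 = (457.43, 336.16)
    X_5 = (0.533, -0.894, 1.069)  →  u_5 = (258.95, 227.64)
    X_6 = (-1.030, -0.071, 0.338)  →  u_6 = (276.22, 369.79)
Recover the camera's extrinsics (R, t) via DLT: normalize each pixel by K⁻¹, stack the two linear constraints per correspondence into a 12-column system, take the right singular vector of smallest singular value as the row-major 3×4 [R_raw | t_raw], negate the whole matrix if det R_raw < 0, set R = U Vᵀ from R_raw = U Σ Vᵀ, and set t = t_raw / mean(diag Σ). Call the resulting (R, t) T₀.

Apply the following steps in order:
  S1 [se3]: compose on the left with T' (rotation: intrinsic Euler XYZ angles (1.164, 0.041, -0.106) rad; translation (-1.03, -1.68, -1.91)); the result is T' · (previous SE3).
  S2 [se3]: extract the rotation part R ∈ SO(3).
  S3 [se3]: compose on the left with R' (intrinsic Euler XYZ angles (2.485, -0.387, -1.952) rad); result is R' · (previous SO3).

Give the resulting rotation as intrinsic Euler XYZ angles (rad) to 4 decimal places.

source (pnp_recover): camera pose = R=[0.4425 0.7229 -0.5306; -0.8856 0.4454 -0.1317; 0.1412 0.5282 0.8373], t=(-0.2201, 0.3700, 6.8497)
after S1 (compose_se3): R=[0.3518 0.7870 -0.5068; -0.4835 -0.3109 -0.8183; -0.8016 0.5329 0.2711], t=(-0.9288, -7.8174, 1.1601)
after S2 (rot_of_se3): [0.3518 0.7870 -0.5068; -0.4835 -0.3109 -0.8183; -0.8016 0.5329 0.2711]
after S3 (compose_so3): [-0.2343 -0.7395 -0.6311; 0.7028 0.3197 -0.6355; 0.6717 -0.5924 0.4448]

rotation (euler_xyz) = (0.9600, -0.6830, 1.8776)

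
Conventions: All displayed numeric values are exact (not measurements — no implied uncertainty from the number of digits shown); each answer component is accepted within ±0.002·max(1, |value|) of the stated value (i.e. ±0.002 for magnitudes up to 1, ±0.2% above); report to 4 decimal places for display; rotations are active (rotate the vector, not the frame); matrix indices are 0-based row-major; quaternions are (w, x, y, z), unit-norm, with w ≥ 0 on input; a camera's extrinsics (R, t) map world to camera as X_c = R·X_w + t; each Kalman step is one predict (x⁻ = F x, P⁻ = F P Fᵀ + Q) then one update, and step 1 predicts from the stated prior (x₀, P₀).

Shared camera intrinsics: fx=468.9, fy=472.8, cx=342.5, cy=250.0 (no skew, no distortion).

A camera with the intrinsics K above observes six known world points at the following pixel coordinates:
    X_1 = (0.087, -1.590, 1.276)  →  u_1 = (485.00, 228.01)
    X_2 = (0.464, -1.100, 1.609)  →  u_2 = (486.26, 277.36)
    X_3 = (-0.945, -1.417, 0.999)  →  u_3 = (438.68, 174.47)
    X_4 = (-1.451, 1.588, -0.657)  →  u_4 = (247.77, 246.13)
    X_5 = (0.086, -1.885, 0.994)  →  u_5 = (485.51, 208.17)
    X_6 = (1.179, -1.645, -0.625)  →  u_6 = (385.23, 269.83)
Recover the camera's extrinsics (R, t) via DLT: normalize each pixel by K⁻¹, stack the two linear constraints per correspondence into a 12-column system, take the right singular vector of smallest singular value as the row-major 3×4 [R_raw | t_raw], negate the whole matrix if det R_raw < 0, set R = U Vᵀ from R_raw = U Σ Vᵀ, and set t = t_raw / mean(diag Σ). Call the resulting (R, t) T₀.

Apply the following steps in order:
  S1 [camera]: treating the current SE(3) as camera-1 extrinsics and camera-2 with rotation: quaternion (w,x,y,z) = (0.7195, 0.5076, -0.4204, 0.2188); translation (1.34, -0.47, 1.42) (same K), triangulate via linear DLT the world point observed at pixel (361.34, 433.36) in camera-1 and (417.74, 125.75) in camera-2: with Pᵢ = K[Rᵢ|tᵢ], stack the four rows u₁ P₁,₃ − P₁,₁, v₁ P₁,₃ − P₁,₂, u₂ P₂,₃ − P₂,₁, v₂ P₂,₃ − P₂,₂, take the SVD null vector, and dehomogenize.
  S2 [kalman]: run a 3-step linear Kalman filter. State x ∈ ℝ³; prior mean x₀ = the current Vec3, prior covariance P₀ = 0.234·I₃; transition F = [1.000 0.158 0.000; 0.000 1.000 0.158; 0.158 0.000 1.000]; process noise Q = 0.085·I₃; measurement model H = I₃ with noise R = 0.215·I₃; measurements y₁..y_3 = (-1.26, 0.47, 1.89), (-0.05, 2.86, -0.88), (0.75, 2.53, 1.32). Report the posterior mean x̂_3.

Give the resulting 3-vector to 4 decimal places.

source (pnp_recover): camera pose = R=[0.1495 -0.4996 0.8533; 0.7966 0.5721 0.1954; -0.5858 0.6505 0.4835], t=(-0.0602, 0.3100, 6.5115)
after S1 (triangulate): (1.6424, 1.6425, 1.0807)
after S2 (kf_track): (0.5724, 2.2959, 0.8548)

result = (0.5724, 2.2959, 0.8548)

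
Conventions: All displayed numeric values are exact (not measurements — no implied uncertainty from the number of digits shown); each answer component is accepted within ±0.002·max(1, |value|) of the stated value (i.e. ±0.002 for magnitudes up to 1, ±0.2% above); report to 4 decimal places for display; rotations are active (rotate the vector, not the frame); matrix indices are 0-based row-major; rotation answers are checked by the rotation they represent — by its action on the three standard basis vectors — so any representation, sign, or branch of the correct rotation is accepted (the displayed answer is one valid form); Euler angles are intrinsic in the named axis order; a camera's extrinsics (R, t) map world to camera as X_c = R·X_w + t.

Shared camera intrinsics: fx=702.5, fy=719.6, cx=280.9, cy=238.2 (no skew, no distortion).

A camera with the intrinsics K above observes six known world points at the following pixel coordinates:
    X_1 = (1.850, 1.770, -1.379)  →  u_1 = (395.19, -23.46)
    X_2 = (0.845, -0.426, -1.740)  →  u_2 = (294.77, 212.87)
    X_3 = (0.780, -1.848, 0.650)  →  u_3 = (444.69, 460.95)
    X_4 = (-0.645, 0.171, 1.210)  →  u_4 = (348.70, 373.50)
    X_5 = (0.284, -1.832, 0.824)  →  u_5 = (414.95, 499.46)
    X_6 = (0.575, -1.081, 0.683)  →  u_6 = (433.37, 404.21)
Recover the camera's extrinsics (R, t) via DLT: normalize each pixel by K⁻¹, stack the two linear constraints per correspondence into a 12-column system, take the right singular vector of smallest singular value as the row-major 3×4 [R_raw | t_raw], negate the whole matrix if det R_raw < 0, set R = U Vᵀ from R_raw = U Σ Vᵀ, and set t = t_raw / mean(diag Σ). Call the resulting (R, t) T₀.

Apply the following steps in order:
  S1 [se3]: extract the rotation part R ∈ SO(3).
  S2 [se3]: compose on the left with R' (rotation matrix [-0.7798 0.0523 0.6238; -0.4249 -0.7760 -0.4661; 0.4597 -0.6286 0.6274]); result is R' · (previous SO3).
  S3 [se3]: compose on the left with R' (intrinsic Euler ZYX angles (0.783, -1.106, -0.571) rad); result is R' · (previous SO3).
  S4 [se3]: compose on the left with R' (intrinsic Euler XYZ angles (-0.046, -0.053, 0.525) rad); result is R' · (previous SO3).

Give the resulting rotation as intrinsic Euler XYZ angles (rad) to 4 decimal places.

source (pnp_recover): camera pose = R=[0.8475 -0.0625 0.5271; -0.2998 -0.8759 0.3781; 0.4380 -0.4785 -0.7610], t=(0.3199, 0.2798, 5.4386)
after S1 (rot_of_se3): [0.8475 -0.0625 0.5271; -0.2998 -0.8759 0.3781; 0.4380 -0.4785 -0.7610]
after S2 (compose_so3): [-0.4033 -0.2956 -0.8660; -0.3316 0.9293 -0.1627; 0.8529 0.2216 -0.4728]
after S3 (compose_so3): [-0.8247 -0.5298 0.1980; -0.5641 0.7448 -0.3566; 0.0414 -0.4058 -0.9130]
after S4 (compose_so3): [-0.4325 -0.8091 0.3979; -0.8996 0.3579 -0.2502; 0.0600 -0.4662 -0.8826]

rotation (euler_xyz) = (2.8654, 0.4093, 2.0617)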